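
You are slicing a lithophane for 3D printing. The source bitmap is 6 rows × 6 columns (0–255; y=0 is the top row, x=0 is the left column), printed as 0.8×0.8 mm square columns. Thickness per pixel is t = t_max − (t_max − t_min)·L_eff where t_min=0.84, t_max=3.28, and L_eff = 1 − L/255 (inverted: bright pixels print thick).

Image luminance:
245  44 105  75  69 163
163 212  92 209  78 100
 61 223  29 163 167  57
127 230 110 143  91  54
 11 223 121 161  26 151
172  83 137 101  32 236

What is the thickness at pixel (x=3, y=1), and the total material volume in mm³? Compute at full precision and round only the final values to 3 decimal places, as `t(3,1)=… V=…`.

span = t_max - t_min = 3.28 - 0.84 = 2.440
L(3,1) = 209, L_eff = 1 - 209/255 = 0.180392 (inverted)
t(3,1) = 3.28 - 2.440·0.180392 = 2.840
Σt over all 6·6 pixels = 155028/2125 ≈ 72.9543529
V = pitch²·Σt = 0.8²·155028/2125 = 46.691

t(3,1)=2.840 V=46.691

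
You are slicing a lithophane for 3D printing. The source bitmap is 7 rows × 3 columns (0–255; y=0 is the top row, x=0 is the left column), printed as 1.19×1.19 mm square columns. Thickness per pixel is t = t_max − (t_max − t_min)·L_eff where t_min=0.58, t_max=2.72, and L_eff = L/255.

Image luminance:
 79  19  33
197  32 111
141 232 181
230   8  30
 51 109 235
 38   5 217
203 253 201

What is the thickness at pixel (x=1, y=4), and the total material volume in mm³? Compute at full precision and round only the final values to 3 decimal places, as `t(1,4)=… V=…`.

span = t_max - t_min = 2.72 - 0.58 = 2.140
L(1,4) = 109, L_eff = 109/255 = 0.427451
t(1,4) = 2.72 - 2.140·0.427451 = 1.805
Σt over all 7·3 pixels = 89909/2550 ≈ 35.2584314
V = pitch²·Σt = 1.19²·89909/2550 = 49.929

t(1,4)=1.805 V=49.929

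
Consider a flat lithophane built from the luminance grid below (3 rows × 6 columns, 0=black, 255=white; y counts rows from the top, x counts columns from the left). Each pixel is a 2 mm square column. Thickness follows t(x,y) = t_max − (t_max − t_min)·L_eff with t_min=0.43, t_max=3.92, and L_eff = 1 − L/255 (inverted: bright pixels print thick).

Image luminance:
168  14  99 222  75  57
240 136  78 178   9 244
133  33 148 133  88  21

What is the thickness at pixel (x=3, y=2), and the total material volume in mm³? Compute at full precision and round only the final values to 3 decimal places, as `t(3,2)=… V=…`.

span = t_max - t_min = 3.92 - 0.43 = 3.490
L(3,2) = 133, L_eff = 1 - 133/255 = 0.478431 (inverted)
t(3,2) = 3.92 - 3.490·0.478431 = 2.250
Σt over all 3·6 pixels = 153649/4250 ≈ 36.1527059
V = pitch²·Σt = 2²·153649/4250 = 144.611

t(3,2)=2.250 V=144.611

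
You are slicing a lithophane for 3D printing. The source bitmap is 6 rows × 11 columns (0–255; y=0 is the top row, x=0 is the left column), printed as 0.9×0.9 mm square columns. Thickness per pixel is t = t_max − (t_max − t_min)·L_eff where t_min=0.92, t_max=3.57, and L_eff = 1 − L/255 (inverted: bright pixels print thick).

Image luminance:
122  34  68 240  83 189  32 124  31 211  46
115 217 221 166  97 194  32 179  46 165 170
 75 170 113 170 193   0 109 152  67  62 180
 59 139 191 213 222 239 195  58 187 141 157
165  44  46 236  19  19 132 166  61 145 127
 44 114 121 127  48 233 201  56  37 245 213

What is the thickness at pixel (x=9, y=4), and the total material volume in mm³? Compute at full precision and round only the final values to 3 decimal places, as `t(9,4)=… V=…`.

span = t_max - t_min = 3.57 - 0.92 = 2.650
L(9,4) = 145, L_eff = 1 - 145/255 = 0.431373 (inverted)
t(9,4) = 3.57 - 2.650·0.431373 = 2.427
Σt over all 6·11 pixels = 758741/5100 ≈ 148.7727451
V = pitch²·Σt = 0.9²·758741/5100 = 120.506

t(9,4)=2.427 V=120.506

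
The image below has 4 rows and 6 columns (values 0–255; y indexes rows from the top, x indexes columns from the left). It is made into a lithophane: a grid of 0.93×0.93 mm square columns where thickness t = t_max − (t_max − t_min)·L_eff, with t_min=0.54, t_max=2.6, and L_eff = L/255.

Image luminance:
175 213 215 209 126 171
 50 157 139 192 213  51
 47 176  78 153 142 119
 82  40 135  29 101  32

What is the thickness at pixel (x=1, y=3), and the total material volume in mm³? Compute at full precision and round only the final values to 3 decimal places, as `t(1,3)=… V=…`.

span = t_max - t_min = 2.6 - 0.54 = 2.060
L(1,3) = 40, L_eff = 40/255 = 0.156863
t(1,3) = 2.6 - 2.060·0.156863 = 2.277
Σt over all 4·6 pixels = 32131/850 ≈ 37.8011765
V = pitch²·Σt = 0.93²·32131/850 = 32.694

t(1,3)=2.277 V=32.694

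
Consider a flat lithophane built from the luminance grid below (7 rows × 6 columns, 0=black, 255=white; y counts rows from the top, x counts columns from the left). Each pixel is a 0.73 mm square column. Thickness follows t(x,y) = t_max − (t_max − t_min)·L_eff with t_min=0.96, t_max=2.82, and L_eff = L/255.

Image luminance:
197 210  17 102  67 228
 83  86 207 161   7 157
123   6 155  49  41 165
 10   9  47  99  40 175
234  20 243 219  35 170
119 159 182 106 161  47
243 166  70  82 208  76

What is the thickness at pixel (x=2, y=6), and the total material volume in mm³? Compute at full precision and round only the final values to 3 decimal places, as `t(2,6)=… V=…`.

span = t_max - t_min = 2.82 - 0.96 = 1.860
L(2,6) = 70, L_eff = 70/255 = 0.274510
t(2,6) = 2.82 - 1.860·0.274510 = 2.309
Σt over all 7·6 pixels = 82.108
V = pitch²·Σt = 0.73²·82.108 = 43.755

t(2,6)=2.309 V=43.755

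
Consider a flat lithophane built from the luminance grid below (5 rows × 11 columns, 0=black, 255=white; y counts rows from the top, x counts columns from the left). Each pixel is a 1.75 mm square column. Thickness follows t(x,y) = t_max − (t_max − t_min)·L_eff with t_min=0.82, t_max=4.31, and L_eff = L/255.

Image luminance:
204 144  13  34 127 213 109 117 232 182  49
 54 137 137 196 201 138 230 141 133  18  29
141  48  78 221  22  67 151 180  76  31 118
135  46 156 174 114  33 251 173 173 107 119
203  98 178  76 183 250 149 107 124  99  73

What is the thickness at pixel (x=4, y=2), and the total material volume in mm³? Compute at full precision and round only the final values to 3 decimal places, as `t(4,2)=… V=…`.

t(4,2)=4.009 V=432.901

span = t_max - t_min = 4.31 - 0.82 = 3.490
L(4,2) = 22, L_eff = 22/255 = 0.086275
t(4,2) = 4.31 - 3.490·0.086275 = 4.009
Σt over all 5·11 pixels = 3604567/25500 ≈ 141.3555686
V = pitch²·Σt = 1.75²·3604567/25500 = 432.901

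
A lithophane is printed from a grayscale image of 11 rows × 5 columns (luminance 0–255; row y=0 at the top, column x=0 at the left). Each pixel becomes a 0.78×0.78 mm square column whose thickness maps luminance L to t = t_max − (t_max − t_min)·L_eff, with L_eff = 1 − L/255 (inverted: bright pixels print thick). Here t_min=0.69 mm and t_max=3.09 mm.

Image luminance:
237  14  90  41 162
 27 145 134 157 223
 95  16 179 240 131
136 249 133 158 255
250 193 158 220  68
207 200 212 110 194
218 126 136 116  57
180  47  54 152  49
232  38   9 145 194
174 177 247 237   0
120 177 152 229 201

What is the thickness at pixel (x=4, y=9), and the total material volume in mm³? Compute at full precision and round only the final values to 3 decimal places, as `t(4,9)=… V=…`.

t(4,9)=0.690 V=69.476

span = t_max - t_min = 3.09 - 0.69 = 2.400
L(4,9) = 0, L_eff = 1 - 0/255 = 1.000000 (inverted)
t(4,9) = 3.09 - 2.400·1.000000 = 0.690
Σt over all 11·5 pixels = 194131/1700 ≈ 114.1947059
V = pitch²·Σt = 0.78²·194131/1700 = 69.476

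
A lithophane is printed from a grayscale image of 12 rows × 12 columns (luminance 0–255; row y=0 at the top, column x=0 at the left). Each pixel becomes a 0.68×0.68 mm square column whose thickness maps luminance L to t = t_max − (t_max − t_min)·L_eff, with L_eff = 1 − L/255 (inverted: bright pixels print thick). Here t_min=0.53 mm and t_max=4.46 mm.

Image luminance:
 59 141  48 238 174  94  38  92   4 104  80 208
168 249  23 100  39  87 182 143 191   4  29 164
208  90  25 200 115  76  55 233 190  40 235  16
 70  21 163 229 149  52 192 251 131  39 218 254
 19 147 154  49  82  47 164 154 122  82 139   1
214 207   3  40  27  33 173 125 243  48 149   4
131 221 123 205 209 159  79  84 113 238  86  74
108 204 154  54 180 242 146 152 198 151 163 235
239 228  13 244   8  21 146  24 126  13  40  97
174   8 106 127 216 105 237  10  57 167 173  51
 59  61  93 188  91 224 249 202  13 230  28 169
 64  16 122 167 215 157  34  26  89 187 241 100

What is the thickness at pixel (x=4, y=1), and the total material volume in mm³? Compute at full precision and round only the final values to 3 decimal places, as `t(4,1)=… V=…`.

span = t_max - t_min = 4.46 - 0.53 = 3.930
L(4,1) = 39, L_eff = 1 - 39/255 = 0.847059 (inverted)
t(4,1) = 4.46 - 3.930·0.847059 = 1.131
Σt over all 12·12 pixels = 2967551/8500 ≈ 349.1236471
V = pitch²·Σt = 0.68²·2967551/8500 = 161.435

t(4,1)=1.131 V=161.435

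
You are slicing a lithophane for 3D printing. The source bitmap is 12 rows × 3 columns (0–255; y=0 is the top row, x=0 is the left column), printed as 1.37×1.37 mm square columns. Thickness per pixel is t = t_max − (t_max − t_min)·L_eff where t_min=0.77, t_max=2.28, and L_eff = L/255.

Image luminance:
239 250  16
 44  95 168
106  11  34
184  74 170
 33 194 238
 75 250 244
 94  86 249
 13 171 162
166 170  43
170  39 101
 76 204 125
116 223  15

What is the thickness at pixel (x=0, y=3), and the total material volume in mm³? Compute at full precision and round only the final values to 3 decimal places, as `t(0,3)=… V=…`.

span = t_max - t_min = 2.28 - 0.77 = 1.510
L(0,3) = 184, L_eff = 184/255 = 0.721569
t(0,3) = 2.28 - 1.510·0.721569 = 1.190
Σt over all 12·3 pixels = 347798/6375 ≈ 54.5565490
V = pitch²·Σt = 1.37²·347798/6375 = 102.397

t(0,3)=1.190 V=102.397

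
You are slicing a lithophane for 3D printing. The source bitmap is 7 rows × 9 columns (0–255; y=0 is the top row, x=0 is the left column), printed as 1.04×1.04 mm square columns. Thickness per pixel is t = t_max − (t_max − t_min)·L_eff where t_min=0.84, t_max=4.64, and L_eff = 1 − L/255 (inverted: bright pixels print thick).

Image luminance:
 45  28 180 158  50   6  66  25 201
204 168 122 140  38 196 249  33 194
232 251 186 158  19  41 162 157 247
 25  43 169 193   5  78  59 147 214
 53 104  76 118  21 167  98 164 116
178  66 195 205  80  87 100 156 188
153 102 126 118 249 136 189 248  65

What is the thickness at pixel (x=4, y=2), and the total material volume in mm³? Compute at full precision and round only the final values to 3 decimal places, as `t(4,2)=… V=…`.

span = t_max - t_min = 4.64 - 0.84 = 3.800
L(4,2) = 19, L_eff = 1 - 19/255 = 0.925490 (inverted)
t(4,2) = 4.64 - 3.800·0.925490 = 1.123
Σt over all 7·9 pixels = 220366/1275 ≈ 172.8360784
V = pitch²·Σt = 1.04²·220366/1275 = 186.940

t(4,2)=1.123 V=186.940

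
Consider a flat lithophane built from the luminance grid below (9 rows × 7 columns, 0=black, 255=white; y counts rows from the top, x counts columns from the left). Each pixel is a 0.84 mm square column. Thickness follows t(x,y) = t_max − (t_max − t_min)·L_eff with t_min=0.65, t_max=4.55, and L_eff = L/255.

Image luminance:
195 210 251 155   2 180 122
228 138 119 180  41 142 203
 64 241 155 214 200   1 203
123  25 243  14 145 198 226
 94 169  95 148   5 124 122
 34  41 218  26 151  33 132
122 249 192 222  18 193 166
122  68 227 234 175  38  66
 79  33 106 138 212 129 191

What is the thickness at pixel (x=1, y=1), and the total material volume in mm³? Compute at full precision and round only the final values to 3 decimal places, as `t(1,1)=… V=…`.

t(1,1)=2.439 V=109.561

span = t_max - t_min = 4.55 - 0.65 = 3.900
L(1,1) = 138, L_eff = 138/255 = 0.541176
t(1,1) = 4.55 - 3.900·0.541176 = 2.439
Σt over all 9·7 pixels = 52793/340 ≈ 155.2735294
V = pitch²·Σt = 0.84²·52793/340 = 109.561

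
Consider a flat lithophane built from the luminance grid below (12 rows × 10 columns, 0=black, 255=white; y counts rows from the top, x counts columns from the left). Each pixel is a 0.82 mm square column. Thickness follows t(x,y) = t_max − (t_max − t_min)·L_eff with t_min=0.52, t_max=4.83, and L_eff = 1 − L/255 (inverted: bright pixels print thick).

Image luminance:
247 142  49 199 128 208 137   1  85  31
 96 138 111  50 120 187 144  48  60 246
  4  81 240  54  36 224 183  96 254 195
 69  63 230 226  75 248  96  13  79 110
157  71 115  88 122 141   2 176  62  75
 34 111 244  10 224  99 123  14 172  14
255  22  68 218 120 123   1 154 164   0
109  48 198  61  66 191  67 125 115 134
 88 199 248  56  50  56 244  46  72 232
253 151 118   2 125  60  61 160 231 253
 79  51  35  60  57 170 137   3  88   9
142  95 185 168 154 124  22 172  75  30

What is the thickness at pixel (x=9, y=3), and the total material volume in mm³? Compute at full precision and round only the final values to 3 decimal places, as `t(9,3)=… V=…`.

t(9,3)=2.379 V=199.441

span = t_max - t_min = 4.83 - 0.52 = 4.310
L(9,3) = 110, L_eff = 1 - 110/255 = 0.568627 (inverted)
t(9,3) = 4.83 - 4.310·0.568627 = 2.379
Σt over all 12·10 pixels = 2521189/8500 ≈ 296.6104706
V = pitch²·Σt = 0.82²·2521189/8500 = 199.441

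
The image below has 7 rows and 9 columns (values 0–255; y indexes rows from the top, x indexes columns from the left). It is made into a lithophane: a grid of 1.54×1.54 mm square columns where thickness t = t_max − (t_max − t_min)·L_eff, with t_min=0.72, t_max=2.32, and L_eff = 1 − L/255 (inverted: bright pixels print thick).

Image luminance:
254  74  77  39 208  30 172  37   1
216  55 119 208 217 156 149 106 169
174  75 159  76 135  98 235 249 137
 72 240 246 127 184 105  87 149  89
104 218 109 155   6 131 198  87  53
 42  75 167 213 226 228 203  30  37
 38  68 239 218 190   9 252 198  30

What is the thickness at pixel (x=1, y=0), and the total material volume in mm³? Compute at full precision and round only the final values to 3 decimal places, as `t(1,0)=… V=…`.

t(1,0)=1.184 V=233.287

span = t_max - t_min = 2.32 - 0.72 = 1.600
L(1,0) = 74, L_eff = 1 - 74/255 = 0.709804 (inverted)
t(1,0) = 2.32 - 1.600·0.709804 = 1.184
Σt over all 7·9 pixels = 41806/425 ≈ 98.3670588
V = pitch²·Σt = 1.54²·41806/425 = 233.287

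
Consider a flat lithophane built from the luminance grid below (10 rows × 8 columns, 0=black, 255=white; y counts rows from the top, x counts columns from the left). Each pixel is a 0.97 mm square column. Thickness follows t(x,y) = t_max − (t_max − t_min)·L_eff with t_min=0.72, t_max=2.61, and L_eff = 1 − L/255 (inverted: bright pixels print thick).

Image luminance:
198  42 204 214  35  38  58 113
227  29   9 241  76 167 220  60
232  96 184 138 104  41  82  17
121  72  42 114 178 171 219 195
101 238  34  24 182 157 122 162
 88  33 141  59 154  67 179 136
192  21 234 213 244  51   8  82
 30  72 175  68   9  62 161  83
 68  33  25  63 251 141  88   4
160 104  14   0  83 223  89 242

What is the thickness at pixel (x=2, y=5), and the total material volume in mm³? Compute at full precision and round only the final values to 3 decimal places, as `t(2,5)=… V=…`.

span = t_max - t_min = 2.61 - 0.72 = 1.890
L(2,5) = 141, L_eff = 1 - 141/255 = 0.447059 (inverted)
t(2,5) = 2.61 - 1.890·0.447059 = 1.765
Σt over all 10·8 pixels = 1063341/8500 ≈ 125.0989412
V = pitch²·Σt = 0.97²·1063341/8500 = 117.706

t(2,5)=1.765 V=117.706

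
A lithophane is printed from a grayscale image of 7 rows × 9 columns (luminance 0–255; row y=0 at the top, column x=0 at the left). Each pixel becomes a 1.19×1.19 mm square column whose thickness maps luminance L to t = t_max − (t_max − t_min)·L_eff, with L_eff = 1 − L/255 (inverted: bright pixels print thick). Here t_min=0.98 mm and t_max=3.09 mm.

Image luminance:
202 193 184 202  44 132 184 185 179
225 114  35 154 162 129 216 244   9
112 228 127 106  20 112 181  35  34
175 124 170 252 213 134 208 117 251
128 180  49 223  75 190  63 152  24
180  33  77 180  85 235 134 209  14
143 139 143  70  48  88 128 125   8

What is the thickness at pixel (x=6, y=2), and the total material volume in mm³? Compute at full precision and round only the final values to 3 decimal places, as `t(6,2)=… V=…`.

t(6,2)=2.478 V=187.205

span = t_max - t_min = 3.09 - 0.98 = 2.110
L(6,2) = 181, L_eff = 1 - 181/255 = 0.290196 (inverted)
t(6,2) = 3.09 - 2.110·0.290196 = 2.478
Σt over all 7·9 pixels = 674207/5100 ≈ 132.1974510
V = pitch²·Σt = 1.19²·674207/5100 = 187.205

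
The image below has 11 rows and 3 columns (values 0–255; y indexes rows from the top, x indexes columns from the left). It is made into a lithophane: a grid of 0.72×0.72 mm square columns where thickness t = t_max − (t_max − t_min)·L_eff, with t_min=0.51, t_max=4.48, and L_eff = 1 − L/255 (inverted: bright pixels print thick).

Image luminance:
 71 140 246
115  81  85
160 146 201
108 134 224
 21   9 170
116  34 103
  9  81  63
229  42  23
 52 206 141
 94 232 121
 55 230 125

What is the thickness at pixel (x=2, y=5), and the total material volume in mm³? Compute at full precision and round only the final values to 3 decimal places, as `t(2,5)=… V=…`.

t(2,5)=2.114 V=39.934

span = t_max - t_min = 4.48 - 0.51 = 3.970
L(2,5) = 103, L_eff = 1 - 103/255 = 0.596078 (inverted)
t(2,5) = 4.48 - 3.970·0.596078 = 2.114
Σt over all 11·3 pixels = 163697/2125 ≈ 77.0338824
V = pitch²·Σt = 0.72²·163697/2125 = 39.934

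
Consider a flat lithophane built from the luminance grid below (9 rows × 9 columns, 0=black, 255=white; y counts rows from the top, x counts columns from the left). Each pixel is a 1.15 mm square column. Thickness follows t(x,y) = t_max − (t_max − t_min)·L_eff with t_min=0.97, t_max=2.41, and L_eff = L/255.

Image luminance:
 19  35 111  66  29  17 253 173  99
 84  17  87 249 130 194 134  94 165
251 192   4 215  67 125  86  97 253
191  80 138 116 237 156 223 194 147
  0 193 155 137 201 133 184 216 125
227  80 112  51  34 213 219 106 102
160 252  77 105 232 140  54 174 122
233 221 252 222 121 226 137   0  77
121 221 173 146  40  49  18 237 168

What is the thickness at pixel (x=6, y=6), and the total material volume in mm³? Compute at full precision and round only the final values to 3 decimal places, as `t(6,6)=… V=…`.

t(6,6)=2.105 V=174.566

span = t_max - t_min = 2.41 - 0.97 = 1.440
L(6,6) = 54, L_eff = 54/255 = 0.211765
t(6,6) = 2.41 - 1.440·0.211765 = 2.105
Σt over all 9·9 pixels = 1121973/8500 ≈ 131.9968235
V = pitch²·Σt = 1.15²·1121973/8500 = 174.566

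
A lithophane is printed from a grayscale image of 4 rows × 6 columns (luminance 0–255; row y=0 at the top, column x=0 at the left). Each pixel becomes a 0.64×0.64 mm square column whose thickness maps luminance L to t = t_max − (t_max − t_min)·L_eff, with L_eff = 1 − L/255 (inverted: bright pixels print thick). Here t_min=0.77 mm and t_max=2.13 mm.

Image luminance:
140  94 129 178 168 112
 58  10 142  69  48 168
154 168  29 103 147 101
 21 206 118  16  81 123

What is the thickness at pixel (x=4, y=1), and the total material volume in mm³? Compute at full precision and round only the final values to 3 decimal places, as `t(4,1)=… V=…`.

span = t_max - t_min = 2.13 - 0.77 = 1.360
L(4,1) = 48, L_eff = 1 - 48/255 = 0.811765 (inverted)
t(4,1) = 2.13 - 1.360·0.811765 = 1.026
Σt over all 4·6 pixels = 32.256
V = pitch²·Σt = 0.64²·32.256 = 13.212

t(4,1)=1.026 V=13.212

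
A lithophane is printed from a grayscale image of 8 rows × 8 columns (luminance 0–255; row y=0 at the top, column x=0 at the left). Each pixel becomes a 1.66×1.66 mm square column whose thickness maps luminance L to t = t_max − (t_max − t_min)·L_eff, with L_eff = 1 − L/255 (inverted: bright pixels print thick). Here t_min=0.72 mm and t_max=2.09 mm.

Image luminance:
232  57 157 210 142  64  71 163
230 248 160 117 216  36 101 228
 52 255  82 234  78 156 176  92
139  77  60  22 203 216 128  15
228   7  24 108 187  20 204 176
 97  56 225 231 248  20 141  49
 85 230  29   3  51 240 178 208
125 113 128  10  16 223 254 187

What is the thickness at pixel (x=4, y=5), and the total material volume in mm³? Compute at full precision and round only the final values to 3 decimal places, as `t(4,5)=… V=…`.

span = t_max - t_min = 2.09 - 0.72 = 1.370
L(4,5) = 248, L_eff = 1 - 248/255 = 0.027451 (inverted)
t(4,5) = 2.09 - 1.370·0.027451 = 2.052
Σt over all 8·8 pixels = 1171003/12750 ≈ 91.8433725
V = pitch²·Σt = 1.66²·1171003/12750 = 253.084

t(4,5)=2.052 V=253.084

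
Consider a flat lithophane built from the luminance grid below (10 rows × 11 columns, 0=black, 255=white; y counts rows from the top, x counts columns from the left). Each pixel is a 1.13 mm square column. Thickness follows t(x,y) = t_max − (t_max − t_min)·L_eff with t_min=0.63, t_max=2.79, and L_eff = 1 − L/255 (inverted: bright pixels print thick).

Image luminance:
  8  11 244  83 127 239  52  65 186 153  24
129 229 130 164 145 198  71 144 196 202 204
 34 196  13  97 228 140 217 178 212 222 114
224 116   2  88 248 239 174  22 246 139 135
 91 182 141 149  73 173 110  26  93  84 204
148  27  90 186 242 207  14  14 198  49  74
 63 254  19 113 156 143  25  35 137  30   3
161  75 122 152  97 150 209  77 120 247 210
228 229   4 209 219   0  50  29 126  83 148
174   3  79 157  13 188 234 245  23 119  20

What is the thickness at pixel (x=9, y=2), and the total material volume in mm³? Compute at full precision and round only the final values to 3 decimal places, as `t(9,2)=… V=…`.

t(9,2)=2.510 V=240.358

span = t_max - t_min = 2.79 - 0.63 = 2.160
L(9,2) = 222, L_eff = 1 - 222/255 = 0.129412 (inverted)
t(9,2) = 2.79 - 2.160·0.129412 = 2.510
Σt over all 10·11 pixels = 800001/4250 ≈ 188.2355294
V = pitch²·Σt = 1.13²·800001/4250 = 240.358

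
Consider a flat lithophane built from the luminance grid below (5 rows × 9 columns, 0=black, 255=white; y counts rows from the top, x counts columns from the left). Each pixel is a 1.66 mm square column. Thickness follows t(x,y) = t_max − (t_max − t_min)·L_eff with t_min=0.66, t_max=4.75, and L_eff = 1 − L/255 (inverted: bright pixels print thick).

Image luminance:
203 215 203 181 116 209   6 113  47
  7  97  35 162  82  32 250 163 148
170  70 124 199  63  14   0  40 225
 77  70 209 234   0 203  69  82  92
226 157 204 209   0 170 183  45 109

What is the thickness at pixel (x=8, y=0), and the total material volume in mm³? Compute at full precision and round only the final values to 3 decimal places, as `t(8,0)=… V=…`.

t(8,0)=1.414 V=325.503

span = t_max - t_min = 4.75 - 0.66 = 4.090
L(8,0) = 47, L_eff = 1 - 47/255 = 0.815686 (inverted)
t(8,0) = 4.75 - 4.090·0.815686 = 1.414
Σt over all 5·9 pixels = 3012167/25500 ≈ 118.1241961
V = pitch²·Σt = 1.66²·3012167/25500 = 325.503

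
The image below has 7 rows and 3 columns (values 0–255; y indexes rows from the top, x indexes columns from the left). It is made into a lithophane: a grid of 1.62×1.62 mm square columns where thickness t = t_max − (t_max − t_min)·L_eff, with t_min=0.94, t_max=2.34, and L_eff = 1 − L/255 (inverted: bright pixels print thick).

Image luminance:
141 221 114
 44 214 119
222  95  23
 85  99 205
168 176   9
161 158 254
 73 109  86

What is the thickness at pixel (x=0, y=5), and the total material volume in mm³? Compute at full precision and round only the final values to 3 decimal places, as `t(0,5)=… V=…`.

span = t_max - t_min = 2.34 - 0.94 = 1.400
L(0,5) = 161, L_eff = 1 - 161/255 = 0.368627 (inverted)
t(0,5) = 2.34 - 1.400·0.368627 = 1.824
Σt over all 7·3 pixels = 89201/2550 ≈ 34.9807843
V = pitch²·Σt = 1.62²·89201/2550 = 91.804

t(0,5)=1.824 V=91.804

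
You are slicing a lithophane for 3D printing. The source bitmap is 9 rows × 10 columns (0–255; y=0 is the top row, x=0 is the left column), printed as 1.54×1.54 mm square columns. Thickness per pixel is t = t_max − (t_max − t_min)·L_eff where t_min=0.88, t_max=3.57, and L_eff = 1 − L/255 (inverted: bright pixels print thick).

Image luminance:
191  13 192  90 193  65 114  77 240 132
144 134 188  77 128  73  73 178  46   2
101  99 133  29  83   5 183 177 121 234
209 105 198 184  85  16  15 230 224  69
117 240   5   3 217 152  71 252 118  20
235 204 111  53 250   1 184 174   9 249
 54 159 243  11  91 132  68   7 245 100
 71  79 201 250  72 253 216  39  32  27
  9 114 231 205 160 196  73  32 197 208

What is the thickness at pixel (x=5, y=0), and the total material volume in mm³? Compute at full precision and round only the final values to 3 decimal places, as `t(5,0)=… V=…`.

t(5,0)=1.566 V=470.285

span = t_max - t_min = 3.57 - 0.88 = 2.690
L(5,0) = 65, L_eff = 1 - 65/255 = 0.745098 (inverted)
t(5,0) = 3.57 - 2.690·0.745098 = 1.566
Σt over all 9·10 pixels = 505661/2550 ≈ 198.2984314
V = pitch²·Σt = 1.54²·505661/2550 = 470.285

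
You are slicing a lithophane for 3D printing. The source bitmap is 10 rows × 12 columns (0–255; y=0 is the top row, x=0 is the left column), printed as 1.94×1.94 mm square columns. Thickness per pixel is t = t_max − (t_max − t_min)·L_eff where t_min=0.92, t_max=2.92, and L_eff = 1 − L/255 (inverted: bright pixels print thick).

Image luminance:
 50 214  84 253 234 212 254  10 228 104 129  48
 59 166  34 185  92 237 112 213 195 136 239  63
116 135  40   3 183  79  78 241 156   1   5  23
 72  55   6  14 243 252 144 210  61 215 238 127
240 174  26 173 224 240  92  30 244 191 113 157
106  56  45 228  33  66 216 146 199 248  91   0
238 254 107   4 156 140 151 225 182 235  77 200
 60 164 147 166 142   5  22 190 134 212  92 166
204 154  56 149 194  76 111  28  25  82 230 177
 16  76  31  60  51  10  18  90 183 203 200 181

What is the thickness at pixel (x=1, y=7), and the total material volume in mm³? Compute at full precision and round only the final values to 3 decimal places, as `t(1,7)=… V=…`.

t(1,7)=2.206 V=877.760

span = t_max - t_min = 2.92 - 0.92 = 2.000
L(1,7) = 164, L_eff = 1 - 164/255 = 0.356863 (inverted)
t(1,7) = 2.92 - 2.000·0.356863 = 2.206
Σt over all 10·12 pixels = 19824/85 ≈ 233.2235294
V = pitch²·Σt = 1.94²·19824/85 = 877.760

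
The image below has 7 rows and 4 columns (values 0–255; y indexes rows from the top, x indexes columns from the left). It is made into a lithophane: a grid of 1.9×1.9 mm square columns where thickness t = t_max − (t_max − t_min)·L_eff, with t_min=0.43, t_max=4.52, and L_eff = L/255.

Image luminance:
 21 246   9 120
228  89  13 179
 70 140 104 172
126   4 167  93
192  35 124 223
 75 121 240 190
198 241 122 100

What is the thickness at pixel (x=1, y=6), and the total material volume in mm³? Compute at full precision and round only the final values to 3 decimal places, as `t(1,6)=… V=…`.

span = t_max - t_min = 4.52 - 0.43 = 4.090
L(1,6) = 241, L_eff = 241/255 = 0.945098
t(1,6) = 4.52 - 4.090·0.945098 = 0.655
Σt over all 7·4 pixels = 289617/4250 ≈ 68.1451765
V = pitch²·Σt = 1.9²·289617/4250 = 246.004

t(1,6)=0.655 V=246.004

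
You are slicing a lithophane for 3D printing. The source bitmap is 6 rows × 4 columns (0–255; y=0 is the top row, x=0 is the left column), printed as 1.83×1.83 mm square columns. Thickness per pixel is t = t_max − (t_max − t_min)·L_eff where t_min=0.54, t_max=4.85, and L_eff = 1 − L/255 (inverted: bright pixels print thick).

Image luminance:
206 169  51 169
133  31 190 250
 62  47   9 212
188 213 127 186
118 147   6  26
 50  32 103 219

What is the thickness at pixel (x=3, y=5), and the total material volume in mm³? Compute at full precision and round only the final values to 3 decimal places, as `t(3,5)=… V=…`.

t(3,5)=4.242 V=210.041

span = t_max - t_min = 4.85 - 0.54 = 4.310
L(3,5) = 219, L_eff = 1 - 219/255 = 0.141176 (inverted)
t(3,5) = 4.85 - 4.310·0.141176 = 4.242
Σt over all 6·4 pixels = 399836/6375 ≈ 62.7193725
V = pitch²·Σt = 1.83²·399836/6375 = 210.041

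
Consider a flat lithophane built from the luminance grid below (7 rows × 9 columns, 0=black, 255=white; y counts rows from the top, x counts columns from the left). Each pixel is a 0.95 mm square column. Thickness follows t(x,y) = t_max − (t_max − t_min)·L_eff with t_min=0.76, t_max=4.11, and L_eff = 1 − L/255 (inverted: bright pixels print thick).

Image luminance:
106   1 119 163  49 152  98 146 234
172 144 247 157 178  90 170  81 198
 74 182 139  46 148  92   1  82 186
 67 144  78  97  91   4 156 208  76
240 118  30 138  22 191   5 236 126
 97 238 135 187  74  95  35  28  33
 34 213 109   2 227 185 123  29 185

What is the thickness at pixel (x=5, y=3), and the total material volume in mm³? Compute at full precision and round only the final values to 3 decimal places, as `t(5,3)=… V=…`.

t(5,3)=0.813 V=132.265

span = t_max - t_min = 4.11 - 0.76 = 3.350
L(5,3) = 4, L_eff = 1 - 4/255 = 0.984314 (inverted)
t(5,3) = 4.11 - 3.350·0.984314 = 0.813
Σt over all 7·9 pixels = 29897/204 ≈ 146.5539216
V = pitch²·Σt = 0.95²·29897/204 = 132.265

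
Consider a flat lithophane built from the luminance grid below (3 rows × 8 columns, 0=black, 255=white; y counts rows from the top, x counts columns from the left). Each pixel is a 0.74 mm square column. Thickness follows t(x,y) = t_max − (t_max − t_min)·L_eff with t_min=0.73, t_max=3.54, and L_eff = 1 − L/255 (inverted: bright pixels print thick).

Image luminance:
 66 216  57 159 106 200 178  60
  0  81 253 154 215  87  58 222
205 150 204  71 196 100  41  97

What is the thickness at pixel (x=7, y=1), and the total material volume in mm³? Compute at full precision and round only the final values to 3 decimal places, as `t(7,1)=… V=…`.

span = t_max - t_min = 3.54 - 0.73 = 2.810
L(7,1) = 222, L_eff = 1 - 222/255 = 0.129412 (inverted)
t(7,1) = 3.54 - 2.810·0.129412 = 3.176
Σt over all 3·8 pixels = 334804/6375 ≈ 52.5182745
V = pitch²·Σt = 0.74²·334804/6375 = 28.759

t(7,1)=3.176 V=28.759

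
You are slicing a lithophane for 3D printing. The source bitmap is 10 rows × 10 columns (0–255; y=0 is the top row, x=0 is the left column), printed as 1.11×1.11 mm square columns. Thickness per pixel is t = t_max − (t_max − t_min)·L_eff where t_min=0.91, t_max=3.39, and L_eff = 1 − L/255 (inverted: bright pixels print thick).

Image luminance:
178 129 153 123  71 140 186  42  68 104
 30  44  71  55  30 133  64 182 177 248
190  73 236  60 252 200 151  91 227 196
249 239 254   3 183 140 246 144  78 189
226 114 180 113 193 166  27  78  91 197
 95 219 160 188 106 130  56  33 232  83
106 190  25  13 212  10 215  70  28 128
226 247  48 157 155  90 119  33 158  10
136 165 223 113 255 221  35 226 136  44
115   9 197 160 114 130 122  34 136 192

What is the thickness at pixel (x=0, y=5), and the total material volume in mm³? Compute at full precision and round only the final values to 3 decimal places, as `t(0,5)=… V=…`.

span = t_max - t_min = 3.39 - 0.91 = 2.480
L(0,5) = 95, L_eff = 1 - 95/255 = 0.627451 (inverted)
t(0,5) = 3.39 - 2.480·0.627451 = 1.834
Σt over all 10·10 pixels = 1405903/6375 ≈ 220.5338039
V = pitch²·Σt = 1.11²·1405903/6375 = 271.720

t(0,5)=1.834 V=271.720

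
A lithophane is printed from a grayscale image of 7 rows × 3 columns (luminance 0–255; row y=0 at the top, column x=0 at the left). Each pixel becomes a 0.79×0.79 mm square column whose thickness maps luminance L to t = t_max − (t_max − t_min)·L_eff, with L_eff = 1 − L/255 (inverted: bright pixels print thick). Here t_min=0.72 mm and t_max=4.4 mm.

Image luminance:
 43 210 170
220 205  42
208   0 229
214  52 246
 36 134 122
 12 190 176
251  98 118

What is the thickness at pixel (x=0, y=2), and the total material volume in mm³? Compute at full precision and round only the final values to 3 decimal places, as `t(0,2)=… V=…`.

span = t_max - t_min = 4.4 - 0.72 = 3.680
L(0,2) = 208, L_eff = 1 - 208/255 = 0.184314 (inverted)
t(0,2) = 4.4 - 3.680·0.184314 = 3.722
Σt over all 7·3 pixels = 123394/2125 ≈ 58.0677647
V = pitch²·Σt = 0.79²·123394/2125 = 36.240

t(0,2)=3.722 V=36.240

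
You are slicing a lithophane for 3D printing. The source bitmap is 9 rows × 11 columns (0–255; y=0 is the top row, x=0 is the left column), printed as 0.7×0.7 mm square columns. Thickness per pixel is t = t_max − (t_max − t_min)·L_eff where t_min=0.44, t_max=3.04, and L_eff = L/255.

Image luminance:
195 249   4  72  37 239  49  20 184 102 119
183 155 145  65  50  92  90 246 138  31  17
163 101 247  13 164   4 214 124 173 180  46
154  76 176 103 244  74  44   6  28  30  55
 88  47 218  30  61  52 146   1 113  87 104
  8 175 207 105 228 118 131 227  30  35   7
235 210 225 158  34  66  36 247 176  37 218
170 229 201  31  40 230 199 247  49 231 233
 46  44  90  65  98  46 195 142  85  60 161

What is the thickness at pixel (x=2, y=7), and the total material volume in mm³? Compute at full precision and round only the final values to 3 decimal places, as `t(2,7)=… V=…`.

span = t_max - t_min = 3.04 - 0.44 = 2.600
L(2,7) = 201, L_eff = 201/255 = 0.788235
t(2,7) = 3.04 - 2.600·0.788235 = 0.991
Σt over all 9·11 pixels = 46447/255 ≈ 182.1450980
V = pitch²·Σt = 0.7²·46447/255 = 89.251

t(2,7)=0.991 V=89.251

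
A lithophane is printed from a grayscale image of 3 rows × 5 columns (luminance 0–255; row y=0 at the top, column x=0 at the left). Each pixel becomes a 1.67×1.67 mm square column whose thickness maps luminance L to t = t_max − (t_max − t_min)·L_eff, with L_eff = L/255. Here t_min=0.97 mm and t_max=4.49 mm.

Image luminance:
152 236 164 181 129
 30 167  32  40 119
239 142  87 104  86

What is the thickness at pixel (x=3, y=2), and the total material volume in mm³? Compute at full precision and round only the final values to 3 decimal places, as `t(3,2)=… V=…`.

t(3,2)=3.054 V=114.379

span = t_max - t_min = 4.49 - 0.97 = 3.520
L(3,2) = 104, L_eff = 104/255 = 0.407843
t(3,2) = 4.49 - 3.520·0.407843 = 3.054
Σt over all 3·5 pixels = 348603/8500 ≈ 41.0121176
V = pitch²·Σt = 1.67²·348603/8500 = 114.379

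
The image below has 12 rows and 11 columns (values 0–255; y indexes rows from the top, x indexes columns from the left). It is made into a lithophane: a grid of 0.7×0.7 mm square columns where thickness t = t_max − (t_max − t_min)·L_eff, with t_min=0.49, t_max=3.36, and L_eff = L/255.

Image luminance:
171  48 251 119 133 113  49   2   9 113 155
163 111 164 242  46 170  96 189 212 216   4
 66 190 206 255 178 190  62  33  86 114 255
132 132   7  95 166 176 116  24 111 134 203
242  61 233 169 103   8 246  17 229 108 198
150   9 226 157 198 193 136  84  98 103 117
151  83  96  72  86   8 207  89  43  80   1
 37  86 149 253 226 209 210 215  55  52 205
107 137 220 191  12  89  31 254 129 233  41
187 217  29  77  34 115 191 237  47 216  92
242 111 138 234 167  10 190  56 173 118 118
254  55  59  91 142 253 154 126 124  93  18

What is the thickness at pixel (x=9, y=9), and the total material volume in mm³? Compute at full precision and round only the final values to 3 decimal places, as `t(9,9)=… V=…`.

t(9,9)=0.929 V=122.375

span = t_max - t_min = 3.36 - 0.49 = 2.870
L(9,9) = 216, L_eff = 216/255 = 0.847059
t(9,9) = 3.36 - 2.870·0.847059 = 0.929
Σt over all 12·11 pixels = 2122827/8500 ≈ 249.7443529
V = pitch²·Σt = 0.7²·2122827/8500 = 122.375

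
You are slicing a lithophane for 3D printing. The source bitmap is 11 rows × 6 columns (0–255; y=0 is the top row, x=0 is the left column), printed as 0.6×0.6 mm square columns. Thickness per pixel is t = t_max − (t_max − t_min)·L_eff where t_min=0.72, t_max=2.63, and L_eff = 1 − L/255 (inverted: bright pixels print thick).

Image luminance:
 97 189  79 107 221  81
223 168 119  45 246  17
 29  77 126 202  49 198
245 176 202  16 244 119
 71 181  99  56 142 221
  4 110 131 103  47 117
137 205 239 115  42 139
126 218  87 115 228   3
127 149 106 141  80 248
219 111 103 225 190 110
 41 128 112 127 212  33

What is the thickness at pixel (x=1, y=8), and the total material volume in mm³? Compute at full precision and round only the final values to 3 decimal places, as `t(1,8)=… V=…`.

t(1,8)=1.836 V=40.494

span = t_max - t_min = 2.63 - 0.72 = 1.910
L(1,8) = 149, L_eff = 1 - 149/255 = 0.415686 (inverted)
t(1,8) = 2.63 - 1.910·0.415686 = 1.836
Σt over all 11·6 pixels = 956101/8500 ≈ 112.4824706
V = pitch²·Σt = 0.6²·956101/8500 = 40.494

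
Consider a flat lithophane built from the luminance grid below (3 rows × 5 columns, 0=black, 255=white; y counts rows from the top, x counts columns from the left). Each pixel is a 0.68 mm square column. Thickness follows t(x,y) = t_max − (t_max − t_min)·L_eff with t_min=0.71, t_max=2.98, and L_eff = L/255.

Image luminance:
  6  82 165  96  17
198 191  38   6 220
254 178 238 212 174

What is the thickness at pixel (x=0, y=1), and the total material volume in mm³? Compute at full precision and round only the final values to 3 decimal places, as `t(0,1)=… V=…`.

t(0,1)=1.217 V=12.128

span = t_max - t_min = 2.98 - 0.71 = 2.270
L(0,1) = 198, L_eff = 198/255 = 0.776471
t(0,1) = 2.98 - 2.270·0.776471 = 1.217
Σt over all 3·5 pixels = 26753/1020 ≈ 26.2284314
V = pitch²·Σt = 0.68²·26753/1020 = 12.128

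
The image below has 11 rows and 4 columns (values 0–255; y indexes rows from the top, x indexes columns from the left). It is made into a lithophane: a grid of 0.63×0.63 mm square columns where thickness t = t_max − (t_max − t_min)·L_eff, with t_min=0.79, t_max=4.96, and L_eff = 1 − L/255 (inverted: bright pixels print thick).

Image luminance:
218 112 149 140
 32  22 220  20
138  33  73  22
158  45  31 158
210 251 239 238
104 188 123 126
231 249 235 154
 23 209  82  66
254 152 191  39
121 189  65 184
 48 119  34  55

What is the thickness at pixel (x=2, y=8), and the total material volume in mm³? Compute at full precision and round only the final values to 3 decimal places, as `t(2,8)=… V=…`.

t(2,8)=3.913 V=51.117

span = t_max - t_min = 4.96 - 0.79 = 4.170
L(2,8) = 191, L_eff = 1 - 191/255 = 0.250980 (inverted)
t(2,8) = 4.96 - 4.170·0.250980 = 3.913
Σt over all 11·4 pixels = 109471/850 ≈ 128.7894118
V = pitch²·Σt = 0.63²·109471/850 = 51.117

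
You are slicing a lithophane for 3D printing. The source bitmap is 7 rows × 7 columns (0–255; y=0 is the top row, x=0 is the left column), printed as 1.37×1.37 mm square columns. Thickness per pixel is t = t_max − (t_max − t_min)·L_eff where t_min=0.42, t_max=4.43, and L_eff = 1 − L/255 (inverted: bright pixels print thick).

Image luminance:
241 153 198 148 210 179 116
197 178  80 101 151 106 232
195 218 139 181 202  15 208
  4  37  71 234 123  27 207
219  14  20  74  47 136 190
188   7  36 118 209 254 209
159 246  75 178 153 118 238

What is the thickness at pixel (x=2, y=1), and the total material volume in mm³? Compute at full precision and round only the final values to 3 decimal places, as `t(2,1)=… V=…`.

t(2,1)=1.678 V=246.384

span = t_max - t_min = 4.43 - 0.42 = 4.010
L(2,1) = 80, L_eff = 1 - 80/255 = 0.686275 (inverted)
t(2,1) = 4.43 - 4.010·0.686275 = 1.678
Σt over all 7·7 pixels = 3347429/25500 ≈ 131.2717255
V = pitch²·Σt = 1.37²·3347429/25500 = 246.384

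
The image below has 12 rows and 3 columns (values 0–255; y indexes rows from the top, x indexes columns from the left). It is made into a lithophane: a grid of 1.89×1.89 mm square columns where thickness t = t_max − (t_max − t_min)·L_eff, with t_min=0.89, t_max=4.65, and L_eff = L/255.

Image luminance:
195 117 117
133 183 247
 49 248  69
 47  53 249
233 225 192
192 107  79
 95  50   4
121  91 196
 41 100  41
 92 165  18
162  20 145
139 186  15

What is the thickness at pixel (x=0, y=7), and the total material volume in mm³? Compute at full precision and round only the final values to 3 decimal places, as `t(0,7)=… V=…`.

t(0,7)=2.866 V=365.375

span = t_max - t_min = 4.65 - 0.89 = 3.760
L(0,7) = 121, L_eff = 121/255 = 0.474510
t(0,7) = 4.65 - 3.760·0.474510 = 2.866
Σt over all 12·3 pixels = 217357/2125 ≈ 102.2856471
V = pitch²·Σt = 1.89²·217357/2125 = 365.375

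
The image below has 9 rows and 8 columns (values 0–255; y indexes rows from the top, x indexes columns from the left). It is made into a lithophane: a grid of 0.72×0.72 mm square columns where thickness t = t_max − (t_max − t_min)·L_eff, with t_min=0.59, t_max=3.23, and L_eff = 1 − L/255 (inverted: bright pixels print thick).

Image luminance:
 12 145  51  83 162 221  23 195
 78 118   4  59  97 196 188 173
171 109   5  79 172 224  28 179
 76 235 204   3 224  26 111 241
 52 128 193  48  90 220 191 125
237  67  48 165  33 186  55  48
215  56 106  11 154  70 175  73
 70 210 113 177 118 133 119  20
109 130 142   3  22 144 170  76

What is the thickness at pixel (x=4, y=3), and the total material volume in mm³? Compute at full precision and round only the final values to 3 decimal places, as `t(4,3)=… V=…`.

t(4,3)=2.909 V=67.072

span = t_max - t_min = 3.23 - 0.59 = 2.640
L(4,3) = 224, L_eff = 1 - 224/255 = 0.121569 (inverted)
t(4,3) = 3.23 - 2.640·0.121569 = 2.909
Σt over all 9·8 pixels = 274938/2125 ≈ 129.3825882
V = pitch²·Σt = 0.72²·274938/2125 = 67.072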